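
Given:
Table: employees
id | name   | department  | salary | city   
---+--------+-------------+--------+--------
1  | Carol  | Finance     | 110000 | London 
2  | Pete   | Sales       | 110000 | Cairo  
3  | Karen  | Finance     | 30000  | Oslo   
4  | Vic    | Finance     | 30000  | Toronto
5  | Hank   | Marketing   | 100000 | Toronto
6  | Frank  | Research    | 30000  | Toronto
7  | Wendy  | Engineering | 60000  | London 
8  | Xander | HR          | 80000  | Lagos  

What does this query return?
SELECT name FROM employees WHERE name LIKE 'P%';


LIKE 'P%' matches names starting with 'P'
Matching: 1

1 rows:
Pete


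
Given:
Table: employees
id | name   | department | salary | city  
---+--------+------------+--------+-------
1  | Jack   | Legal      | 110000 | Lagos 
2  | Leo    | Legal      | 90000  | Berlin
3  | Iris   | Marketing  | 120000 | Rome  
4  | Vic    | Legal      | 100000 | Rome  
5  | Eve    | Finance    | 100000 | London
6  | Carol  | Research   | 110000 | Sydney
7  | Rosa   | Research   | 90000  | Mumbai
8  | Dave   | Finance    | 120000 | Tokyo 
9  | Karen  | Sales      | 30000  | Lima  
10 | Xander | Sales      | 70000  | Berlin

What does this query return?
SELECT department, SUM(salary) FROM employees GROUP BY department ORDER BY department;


Summing salary within each department:
  Finance: 100000 + 120000 = 220000
  Legal: 110000 + 90000 + 100000 = 300000
  Marketing: 120000 = 120000
  Research: 110000 + 90000 = 200000
  Sales: 30000 + 70000 = 100000


5 groups:
Finance, 220000
Legal, 300000
Marketing, 120000
Research, 200000
Sales, 100000


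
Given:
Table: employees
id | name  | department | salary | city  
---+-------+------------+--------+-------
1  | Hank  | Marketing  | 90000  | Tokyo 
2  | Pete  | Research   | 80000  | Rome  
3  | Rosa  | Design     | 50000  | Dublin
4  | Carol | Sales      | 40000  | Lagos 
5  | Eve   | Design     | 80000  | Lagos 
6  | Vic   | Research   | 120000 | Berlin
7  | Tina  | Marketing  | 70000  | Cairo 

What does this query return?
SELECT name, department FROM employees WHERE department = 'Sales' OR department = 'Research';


Filtering: department = 'Sales' OR 'Research'
Matching: 3 rows

3 rows:
Pete, Research
Carol, Sales
Vic, Research


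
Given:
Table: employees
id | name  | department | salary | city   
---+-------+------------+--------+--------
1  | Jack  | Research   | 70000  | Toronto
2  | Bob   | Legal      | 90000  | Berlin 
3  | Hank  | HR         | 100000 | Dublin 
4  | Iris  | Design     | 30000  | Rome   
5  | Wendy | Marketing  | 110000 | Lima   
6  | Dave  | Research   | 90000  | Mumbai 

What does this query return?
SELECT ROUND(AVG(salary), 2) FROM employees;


SUM(salary) = 490000
COUNT = 6
ROUND(AVG, 2) = ROUND(490000 / 6, 2) = 81666.67

81666.67


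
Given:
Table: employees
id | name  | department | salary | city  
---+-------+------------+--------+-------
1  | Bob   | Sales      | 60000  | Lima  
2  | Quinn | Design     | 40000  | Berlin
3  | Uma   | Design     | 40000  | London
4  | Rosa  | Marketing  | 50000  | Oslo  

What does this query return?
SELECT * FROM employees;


SELECT * returns all 4 rows with all columns

4 rows:
1, Bob, Sales, 60000, Lima
2, Quinn, Design, 40000, Berlin
3, Uma, Design, 40000, London
4, Rosa, Marketing, 50000, Oslo


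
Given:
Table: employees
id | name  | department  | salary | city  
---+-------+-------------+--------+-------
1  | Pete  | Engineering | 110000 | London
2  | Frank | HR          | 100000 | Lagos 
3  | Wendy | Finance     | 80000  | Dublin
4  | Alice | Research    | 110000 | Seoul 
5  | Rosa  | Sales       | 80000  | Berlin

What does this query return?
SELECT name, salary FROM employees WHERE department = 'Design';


Filtering: department = 'Design'
Matching rows: 0

Empty result set (0 rows)


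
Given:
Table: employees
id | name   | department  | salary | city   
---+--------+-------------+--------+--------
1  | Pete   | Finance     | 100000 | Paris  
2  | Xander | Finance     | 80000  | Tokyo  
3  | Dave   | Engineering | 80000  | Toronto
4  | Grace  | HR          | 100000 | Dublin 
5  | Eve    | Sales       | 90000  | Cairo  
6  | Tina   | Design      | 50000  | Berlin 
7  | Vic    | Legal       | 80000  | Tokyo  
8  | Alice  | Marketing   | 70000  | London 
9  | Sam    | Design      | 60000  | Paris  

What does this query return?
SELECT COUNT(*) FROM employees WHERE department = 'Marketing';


Counting rows where department = 'Marketing'
  Alice -> MATCH


1


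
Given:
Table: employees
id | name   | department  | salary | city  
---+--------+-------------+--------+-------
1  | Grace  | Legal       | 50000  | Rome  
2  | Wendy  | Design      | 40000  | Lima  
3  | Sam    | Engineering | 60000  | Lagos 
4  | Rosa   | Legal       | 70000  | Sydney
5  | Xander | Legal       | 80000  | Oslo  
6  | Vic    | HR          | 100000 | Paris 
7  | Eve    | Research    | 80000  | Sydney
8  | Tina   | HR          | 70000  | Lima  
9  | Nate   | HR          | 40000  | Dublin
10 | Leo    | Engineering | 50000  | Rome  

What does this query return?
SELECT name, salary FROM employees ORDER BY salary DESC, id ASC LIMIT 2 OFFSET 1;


Sort by salary DESC (id ASC tiebreak), then skip 1 and take 2
Rows 2 through 3

2 rows:
Xander, 80000
Eve, 80000


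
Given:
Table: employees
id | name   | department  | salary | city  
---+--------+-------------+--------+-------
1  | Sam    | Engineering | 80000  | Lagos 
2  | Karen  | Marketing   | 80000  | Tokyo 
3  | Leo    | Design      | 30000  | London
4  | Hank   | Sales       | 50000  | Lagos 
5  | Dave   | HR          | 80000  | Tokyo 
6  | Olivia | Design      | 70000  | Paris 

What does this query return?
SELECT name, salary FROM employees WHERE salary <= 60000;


Filtering: salary <= 60000
Matching: 2 rows

2 rows:
Leo, 30000
Hank, 50000


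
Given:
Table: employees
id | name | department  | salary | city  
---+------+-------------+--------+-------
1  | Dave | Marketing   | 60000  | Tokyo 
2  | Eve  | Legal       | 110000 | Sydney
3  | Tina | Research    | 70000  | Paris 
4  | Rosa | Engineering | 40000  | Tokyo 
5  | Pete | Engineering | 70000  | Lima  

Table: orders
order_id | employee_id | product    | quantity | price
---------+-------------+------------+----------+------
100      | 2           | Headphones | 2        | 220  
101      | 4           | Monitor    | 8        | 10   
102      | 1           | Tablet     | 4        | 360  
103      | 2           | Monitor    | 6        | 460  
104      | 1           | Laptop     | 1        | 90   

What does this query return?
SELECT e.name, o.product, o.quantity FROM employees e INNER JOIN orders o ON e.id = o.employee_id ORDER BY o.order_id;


Joining employees.id = orders.employee_id:
  employee Eve (id=2) -> order Headphones
  employee Rosa (id=4) -> order Monitor
  employee Dave (id=1) -> order Tablet
  employee Eve (id=2) -> order Monitor
  employee Dave (id=1) -> order Laptop


5 rows:
Eve, Headphones, 2
Rosa, Monitor, 8
Dave, Tablet, 4
Eve, Monitor, 6
Dave, Laptop, 1


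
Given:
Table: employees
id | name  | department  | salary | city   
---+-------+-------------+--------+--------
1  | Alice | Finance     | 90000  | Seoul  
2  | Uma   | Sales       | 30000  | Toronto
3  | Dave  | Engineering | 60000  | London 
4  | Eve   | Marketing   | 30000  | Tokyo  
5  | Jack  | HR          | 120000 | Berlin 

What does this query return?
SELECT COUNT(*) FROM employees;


COUNT(*) counts all rows

5


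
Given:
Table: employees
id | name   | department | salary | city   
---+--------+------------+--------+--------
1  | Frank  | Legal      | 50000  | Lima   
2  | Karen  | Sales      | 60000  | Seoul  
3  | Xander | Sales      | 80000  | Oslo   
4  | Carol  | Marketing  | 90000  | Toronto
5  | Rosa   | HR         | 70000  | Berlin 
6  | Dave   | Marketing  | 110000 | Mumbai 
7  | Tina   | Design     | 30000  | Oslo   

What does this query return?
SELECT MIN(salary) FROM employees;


Salaries: 50000, 60000, 80000, 90000, 70000, 110000, 30000
MIN = 30000

30000


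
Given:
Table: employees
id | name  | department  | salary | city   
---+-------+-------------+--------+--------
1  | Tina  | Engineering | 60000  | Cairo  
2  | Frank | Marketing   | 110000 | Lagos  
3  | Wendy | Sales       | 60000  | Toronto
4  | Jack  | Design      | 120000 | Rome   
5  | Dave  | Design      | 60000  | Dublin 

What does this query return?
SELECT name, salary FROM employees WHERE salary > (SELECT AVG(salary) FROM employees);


Subquery: AVG(salary) = 82000.0
Filtering: salary > 82000.0
  Frank (110000) -> MATCH
  Jack (120000) -> MATCH


2 rows:
Frank, 110000
Jack, 120000


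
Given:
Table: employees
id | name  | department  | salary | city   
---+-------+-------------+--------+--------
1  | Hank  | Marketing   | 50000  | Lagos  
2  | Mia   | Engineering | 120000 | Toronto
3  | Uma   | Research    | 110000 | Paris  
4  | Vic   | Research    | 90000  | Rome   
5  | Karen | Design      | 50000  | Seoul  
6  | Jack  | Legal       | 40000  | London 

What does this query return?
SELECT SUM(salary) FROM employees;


SUM(salary) = 50000 + 120000 + 110000 + 90000 + 50000 + 40000 = 460000

460000


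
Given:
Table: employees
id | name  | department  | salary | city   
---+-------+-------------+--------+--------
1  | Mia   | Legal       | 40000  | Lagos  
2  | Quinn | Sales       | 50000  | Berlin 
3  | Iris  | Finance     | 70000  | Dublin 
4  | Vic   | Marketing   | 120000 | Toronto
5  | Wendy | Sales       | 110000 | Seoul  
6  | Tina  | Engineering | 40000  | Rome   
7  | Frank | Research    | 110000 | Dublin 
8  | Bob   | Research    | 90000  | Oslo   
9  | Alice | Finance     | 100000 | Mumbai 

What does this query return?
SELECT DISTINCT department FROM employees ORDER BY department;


All 'department' values (row order): Legal, Sales, Finance, Marketing, Sales, Engineering, Research, Research, Finance
Removing duplicates leaves 6 unique value(s).

6 values:
Engineering
Finance
Legal
Marketing
Research
Sales


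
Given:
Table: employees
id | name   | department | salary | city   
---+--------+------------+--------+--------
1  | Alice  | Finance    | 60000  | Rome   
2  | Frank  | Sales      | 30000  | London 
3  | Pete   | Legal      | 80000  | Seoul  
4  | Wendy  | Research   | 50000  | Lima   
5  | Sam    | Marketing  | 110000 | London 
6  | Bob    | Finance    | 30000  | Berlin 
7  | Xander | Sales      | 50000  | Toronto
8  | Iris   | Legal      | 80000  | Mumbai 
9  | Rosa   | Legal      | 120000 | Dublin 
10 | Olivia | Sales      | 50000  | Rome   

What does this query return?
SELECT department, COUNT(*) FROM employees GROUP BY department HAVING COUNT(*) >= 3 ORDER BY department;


Groups with count >= 3:
  Legal: 3 -> PASS
  Sales: 3 -> PASS
  Finance: 2 -> filtered out
  Marketing: 1 -> filtered out
  Research: 1 -> filtered out


2 groups:
Legal, 3
Sales, 3


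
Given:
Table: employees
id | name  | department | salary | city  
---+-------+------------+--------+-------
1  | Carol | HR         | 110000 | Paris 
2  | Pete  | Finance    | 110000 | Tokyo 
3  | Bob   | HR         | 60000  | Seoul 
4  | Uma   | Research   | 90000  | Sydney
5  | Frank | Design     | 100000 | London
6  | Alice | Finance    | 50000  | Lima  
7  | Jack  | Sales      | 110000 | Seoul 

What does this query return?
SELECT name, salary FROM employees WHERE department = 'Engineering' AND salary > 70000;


Filtering: department = 'Engineering' AND salary > 70000
Matching: 0 rows

Empty result set (0 rows)


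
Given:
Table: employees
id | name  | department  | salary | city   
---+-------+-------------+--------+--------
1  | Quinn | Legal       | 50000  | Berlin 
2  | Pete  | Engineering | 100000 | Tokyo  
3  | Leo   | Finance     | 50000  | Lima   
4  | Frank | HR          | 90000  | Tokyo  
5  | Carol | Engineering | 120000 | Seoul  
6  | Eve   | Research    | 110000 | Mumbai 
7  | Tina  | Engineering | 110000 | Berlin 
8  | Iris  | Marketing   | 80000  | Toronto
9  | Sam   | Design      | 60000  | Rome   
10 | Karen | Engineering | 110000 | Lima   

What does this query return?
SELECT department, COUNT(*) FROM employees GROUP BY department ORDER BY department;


Assigning each row to its department group:
  Quinn -> Legal
  Pete -> Engineering
  Leo -> Finance
  Frank -> HR
  Carol -> Engineering
  Eve -> Research
  Tina -> Engineering
  Iris -> Marketing
  Sam -> Design
  Karen -> Engineering


7 groups:
Design, 1
Engineering, 4
Finance, 1
HR, 1
Legal, 1
Marketing, 1
Research, 1


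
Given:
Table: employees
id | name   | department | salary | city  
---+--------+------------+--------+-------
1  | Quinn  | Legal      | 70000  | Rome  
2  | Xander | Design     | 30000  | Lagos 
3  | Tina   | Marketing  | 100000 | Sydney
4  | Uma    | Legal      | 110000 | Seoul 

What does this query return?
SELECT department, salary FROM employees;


Projecting columns: department, salary

4 rows:
Legal, 70000
Design, 30000
Marketing, 100000
Legal, 110000


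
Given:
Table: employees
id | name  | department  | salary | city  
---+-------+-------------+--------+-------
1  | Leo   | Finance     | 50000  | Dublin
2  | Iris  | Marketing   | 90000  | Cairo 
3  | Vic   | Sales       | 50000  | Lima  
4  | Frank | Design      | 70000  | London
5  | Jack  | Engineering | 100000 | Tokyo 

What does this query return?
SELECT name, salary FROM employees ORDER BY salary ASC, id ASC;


Sorting by salary ASC, then id ASC for ties

5 rows:
Leo, 50000
Vic, 50000
Frank, 70000
Iris, 90000
Jack, 100000


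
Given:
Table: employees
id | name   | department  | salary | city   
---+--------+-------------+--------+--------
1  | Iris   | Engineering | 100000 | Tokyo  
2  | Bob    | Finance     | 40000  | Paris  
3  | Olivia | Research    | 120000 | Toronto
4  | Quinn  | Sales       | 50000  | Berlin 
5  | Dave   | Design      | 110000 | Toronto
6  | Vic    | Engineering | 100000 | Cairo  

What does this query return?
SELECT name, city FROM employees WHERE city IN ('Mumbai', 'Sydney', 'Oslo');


Filtering: city IN ('Mumbai', 'Sydney', 'Oslo')
Matching: 0 rows

Empty result set (0 rows)


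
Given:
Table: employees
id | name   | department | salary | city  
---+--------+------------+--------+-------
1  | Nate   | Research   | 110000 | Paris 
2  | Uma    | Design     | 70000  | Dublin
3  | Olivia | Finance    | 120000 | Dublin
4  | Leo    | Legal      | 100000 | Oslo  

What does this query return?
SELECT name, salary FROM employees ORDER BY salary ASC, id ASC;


Sorting by salary ASC, then id ASC for ties

4 rows:
Uma, 70000
Leo, 100000
Nate, 110000
Olivia, 120000


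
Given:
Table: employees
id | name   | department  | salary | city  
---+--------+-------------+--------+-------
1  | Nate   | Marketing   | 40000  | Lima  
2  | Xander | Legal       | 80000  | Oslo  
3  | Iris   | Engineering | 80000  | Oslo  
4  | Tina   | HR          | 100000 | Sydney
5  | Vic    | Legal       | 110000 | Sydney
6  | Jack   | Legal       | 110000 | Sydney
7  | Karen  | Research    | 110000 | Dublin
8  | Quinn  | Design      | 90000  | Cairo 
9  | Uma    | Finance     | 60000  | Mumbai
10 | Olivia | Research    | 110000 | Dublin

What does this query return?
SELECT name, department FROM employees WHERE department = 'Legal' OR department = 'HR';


Filtering: department = 'Legal' OR 'HR'
Matching: 4 rows

4 rows:
Xander, Legal
Tina, HR
Vic, Legal
Jack, Legal


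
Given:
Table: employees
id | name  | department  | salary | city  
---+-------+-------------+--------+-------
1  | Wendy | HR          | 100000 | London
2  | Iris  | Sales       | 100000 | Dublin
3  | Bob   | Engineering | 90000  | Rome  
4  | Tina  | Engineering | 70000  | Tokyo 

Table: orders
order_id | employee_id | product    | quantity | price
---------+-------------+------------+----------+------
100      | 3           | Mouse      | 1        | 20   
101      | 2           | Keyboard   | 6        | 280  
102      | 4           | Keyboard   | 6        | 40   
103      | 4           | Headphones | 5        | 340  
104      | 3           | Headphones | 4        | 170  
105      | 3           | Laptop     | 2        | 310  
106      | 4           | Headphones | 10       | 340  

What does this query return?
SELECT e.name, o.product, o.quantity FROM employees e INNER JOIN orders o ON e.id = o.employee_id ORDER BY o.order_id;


Joining employees.id = orders.employee_id:
  employee Bob (id=3) -> order Mouse
  employee Iris (id=2) -> order Keyboard
  employee Tina (id=4) -> order Keyboard
  employee Tina (id=4) -> order Headphones
  employee Bob (id=3) -> order Headphones
  employee Bob (id=3) -> order Laptop
  employee Tina (id=4) -> order Headphones


7 rows:
Bob, Mouse, 1
Iris, Keyboard, 6
Tina, Keyboard, 6
Tina, Headphones, 5
Bob, Headphones, 4
Bob, Laptop, 2
Tina, Headphones, 10


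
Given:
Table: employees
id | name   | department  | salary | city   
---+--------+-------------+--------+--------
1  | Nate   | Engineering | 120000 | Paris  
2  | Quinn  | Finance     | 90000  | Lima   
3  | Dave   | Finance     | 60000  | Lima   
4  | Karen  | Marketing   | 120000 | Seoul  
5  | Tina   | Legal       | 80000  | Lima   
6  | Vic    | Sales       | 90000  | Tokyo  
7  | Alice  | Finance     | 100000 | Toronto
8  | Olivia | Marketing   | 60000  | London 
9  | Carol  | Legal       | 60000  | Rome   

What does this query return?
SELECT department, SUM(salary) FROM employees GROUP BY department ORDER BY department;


Summing salary within each department:
  Engineering: 120000 = 120000
  Finance: 90000 + 60000 + 100000 = 250000
  Legal: 80000 + 60000 = 140000
  Marketing: 120000 + 60000 = 180000
  Sales: 90000 = 90000


5 groups:
Engineering, 120000
Finance, 250000
Legal, 140000
Marketing, 180000
Sales, 90000


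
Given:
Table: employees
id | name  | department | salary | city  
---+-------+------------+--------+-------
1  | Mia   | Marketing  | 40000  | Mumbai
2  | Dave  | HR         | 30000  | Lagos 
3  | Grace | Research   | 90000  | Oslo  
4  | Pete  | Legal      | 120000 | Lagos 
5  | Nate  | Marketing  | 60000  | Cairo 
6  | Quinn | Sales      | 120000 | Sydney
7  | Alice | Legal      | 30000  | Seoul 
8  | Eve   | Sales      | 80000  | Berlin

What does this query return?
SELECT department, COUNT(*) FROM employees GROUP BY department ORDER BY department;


Assigning each row to its department group:
  Mia -> Marketing
  Dave -> HR
  Grace -> Research
  Pete -> Legal
  Nate -> Marketing
  Quinn -> Sales
  Alice -> Legal
  Eve -> Sales


5 groups:
HR, 1
Legal, 2
Marketing, 2
Research, 1
Sales, 2


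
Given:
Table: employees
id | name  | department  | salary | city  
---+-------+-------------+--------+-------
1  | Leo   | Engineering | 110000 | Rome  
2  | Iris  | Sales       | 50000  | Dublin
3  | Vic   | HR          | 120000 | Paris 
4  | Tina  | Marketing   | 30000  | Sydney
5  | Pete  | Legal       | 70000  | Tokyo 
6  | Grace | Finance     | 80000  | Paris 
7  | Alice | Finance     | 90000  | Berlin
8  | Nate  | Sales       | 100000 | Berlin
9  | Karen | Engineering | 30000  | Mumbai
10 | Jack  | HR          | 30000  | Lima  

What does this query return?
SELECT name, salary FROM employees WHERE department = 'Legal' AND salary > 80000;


Filtering: department = 'Legal' AND salary > 80000
Matching: 0 rows

Empty result set (0 rows)


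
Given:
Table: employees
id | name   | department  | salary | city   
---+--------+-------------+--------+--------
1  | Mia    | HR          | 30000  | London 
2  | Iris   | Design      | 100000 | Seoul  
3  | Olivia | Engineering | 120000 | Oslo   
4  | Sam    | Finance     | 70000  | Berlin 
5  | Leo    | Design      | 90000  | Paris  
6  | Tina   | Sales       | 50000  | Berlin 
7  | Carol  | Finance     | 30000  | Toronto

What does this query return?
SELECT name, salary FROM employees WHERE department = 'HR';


Filtering: department = 'HR'
Matching rows: 1

1 rows:
Mia, 30000


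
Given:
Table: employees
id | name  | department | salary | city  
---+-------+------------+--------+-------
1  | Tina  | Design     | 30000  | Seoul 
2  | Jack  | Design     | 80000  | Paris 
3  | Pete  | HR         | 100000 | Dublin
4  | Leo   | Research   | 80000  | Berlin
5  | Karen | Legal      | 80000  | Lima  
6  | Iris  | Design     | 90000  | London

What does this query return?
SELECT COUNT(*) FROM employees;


COUNT(*) counts all rows

6


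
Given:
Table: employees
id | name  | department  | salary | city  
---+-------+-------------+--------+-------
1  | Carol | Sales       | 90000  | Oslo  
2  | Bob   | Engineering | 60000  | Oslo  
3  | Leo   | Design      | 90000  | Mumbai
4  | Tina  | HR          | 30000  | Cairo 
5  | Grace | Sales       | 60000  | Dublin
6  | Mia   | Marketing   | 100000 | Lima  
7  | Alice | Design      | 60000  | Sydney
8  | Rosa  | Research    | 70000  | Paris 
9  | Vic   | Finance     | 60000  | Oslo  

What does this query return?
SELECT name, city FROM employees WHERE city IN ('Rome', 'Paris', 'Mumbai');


Filtering: city IN ('Rome', 'Paris', 'Mumbai')
Matching: 2 rows

2 rows:
Leo, Mumbai
Rosa, Paris


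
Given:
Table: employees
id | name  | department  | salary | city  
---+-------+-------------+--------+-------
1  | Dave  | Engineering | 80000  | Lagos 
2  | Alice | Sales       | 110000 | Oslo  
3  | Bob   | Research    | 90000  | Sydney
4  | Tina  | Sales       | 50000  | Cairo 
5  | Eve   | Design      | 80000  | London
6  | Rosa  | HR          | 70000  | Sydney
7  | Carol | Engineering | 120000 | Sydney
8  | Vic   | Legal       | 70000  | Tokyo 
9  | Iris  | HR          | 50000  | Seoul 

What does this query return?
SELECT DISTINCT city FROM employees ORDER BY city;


All 'city' values (row order): Lagos, Oslo, Sydney, Cairo, London, Sydney, Sydney, Tokyo, Seoul
Removing duplicates leaves 7 unique value(s).

7 values:
Cairo
Lagos
London
Oslo
Seoul
Sydney
Tokyo


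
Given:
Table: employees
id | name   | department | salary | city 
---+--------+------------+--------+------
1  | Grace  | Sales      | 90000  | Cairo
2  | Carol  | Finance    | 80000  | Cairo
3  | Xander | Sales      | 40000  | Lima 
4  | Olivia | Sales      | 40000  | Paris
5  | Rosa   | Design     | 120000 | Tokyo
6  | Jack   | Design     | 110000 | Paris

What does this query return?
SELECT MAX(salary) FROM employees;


Salaries: 90000, 80000, 40000, 40000, 120000, 110000
MAX = 120000

120000


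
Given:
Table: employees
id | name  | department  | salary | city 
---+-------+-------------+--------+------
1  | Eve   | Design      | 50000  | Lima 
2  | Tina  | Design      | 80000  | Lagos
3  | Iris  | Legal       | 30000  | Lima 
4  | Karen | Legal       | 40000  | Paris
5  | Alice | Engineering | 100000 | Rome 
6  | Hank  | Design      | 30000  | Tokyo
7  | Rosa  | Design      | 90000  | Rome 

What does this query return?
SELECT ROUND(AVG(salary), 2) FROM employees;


SUM(salary) = 420000
COUNT = 7
ROUND(AVG, 2) = ROUND(420000 / 7, 2) = 60000.0

60000.0


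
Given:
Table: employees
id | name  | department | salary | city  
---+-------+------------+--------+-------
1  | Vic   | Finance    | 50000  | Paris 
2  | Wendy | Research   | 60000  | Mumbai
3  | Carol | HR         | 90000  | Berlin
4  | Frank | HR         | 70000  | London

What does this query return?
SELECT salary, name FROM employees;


Projecting columns: salary, name

4 rows:
50000, Vic
60000, Wendy
90000, Carol
70000, Frank


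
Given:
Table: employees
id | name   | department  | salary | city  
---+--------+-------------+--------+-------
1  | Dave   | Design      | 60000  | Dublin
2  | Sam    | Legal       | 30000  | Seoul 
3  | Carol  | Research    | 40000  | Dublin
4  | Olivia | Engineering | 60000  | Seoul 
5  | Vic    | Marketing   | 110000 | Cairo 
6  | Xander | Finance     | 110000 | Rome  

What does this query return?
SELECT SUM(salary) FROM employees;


SUM(salary) = 60000 + 30000 + 40000 + 60000 + 110000 + 110000 = 410000

410000


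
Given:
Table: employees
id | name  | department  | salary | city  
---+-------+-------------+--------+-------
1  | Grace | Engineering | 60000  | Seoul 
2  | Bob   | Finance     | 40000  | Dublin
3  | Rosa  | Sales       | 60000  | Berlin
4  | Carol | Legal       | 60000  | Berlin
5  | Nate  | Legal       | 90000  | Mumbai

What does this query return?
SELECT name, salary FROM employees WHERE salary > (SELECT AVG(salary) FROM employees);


Subquery: AVG(salary) = 62000.0
Filtering: salary > 62000.0
  Nate (90000) -> MATCH


1 rows:
Nate, 90000


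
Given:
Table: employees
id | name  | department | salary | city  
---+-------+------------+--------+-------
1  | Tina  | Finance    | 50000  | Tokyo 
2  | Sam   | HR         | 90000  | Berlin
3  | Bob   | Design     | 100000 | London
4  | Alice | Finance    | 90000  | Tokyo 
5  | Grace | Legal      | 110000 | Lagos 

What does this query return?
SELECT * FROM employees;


SELECT * returns all 5 rows with all columns

5 rows:
1, Tina, Finance, 50000, Tokyo
2, Sam, HR, 90000, Berlin
3, Bob, Design, 100000, London
4, Alice, Finance, 90000, Tokyo
5, Grace, Legal, 110000, Lagos


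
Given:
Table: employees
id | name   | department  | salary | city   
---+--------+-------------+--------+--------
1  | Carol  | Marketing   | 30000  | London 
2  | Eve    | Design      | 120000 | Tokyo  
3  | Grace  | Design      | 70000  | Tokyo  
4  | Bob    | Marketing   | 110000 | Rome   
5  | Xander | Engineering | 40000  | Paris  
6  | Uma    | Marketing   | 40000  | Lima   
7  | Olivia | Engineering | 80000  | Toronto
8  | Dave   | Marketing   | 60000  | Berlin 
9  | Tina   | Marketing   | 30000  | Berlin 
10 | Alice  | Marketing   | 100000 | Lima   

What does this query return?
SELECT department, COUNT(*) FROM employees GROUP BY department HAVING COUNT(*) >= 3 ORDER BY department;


Groups with count >= 3:
  Marketing: 6 -> PASS
  Design: 2 -> filtered out
  Engineering: 2 -> filtered out


1 groups:
Marketing, 6


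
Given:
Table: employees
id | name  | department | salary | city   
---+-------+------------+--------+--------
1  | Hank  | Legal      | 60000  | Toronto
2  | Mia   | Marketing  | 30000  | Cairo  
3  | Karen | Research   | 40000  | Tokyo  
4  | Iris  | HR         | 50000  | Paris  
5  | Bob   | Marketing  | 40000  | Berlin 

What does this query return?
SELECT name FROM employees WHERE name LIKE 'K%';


LIKE 'K%' matches names starting with 'K'
Matching: 1

1 rows:
Karen


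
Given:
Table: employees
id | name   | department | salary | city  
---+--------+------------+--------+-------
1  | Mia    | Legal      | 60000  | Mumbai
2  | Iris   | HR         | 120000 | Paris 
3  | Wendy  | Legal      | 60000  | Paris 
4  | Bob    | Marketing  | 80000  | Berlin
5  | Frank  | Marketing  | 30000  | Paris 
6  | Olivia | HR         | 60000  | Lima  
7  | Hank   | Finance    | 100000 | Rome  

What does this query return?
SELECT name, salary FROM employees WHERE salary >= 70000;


Filtering: salary >= 70000
Matching: 3 rows

3 rows:
Iris, 120000
Bob, 80000
Hank, 100000


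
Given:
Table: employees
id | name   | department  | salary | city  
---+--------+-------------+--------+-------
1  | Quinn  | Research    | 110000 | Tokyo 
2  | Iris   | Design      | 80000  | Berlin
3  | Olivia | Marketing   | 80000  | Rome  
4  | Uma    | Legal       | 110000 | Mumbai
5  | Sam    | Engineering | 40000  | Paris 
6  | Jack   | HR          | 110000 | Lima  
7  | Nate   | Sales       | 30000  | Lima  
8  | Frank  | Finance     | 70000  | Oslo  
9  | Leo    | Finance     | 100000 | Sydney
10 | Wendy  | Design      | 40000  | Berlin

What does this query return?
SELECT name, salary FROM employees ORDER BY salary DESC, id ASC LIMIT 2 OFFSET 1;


Sort by salary DESC (id ASC tiebreak), then skip 1 and take 2
Rows 2 through 3

2 rows:
Uma, 110000
Jack, 110000


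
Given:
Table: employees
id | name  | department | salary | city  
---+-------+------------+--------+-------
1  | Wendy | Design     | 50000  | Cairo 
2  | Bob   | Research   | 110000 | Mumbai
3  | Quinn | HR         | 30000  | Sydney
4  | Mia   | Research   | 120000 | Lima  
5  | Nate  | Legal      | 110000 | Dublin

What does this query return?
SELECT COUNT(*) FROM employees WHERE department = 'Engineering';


Counting rows where department = 'Engineering'


0


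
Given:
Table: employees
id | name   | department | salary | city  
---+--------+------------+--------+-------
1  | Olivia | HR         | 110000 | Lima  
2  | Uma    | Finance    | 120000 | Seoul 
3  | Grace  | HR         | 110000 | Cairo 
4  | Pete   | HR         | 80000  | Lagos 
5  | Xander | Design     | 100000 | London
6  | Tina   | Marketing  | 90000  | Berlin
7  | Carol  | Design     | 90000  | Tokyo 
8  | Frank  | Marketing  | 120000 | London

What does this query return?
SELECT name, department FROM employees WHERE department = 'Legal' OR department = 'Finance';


Filtering: department = 'Legal' OR 'Finance'
Matching: 1 rows

1 rows:
Uma, Finance


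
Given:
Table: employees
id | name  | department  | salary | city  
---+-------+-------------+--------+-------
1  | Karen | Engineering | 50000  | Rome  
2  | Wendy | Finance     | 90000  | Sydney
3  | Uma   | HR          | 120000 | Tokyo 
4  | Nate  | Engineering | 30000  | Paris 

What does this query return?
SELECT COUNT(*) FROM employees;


COUNT(*) counts all rows

4


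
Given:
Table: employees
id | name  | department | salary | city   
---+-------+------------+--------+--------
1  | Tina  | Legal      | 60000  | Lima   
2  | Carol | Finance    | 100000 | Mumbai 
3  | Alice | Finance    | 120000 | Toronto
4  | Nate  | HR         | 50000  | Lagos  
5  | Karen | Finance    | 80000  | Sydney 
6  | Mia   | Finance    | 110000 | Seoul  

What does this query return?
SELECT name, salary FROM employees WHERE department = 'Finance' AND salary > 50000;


Filtering: department = 'Finance' AND salary > 50000
Matching: 4 rows

4 rows:
Carol, 100000
Alice, 120000
Karen, 80000
Mia, 110000


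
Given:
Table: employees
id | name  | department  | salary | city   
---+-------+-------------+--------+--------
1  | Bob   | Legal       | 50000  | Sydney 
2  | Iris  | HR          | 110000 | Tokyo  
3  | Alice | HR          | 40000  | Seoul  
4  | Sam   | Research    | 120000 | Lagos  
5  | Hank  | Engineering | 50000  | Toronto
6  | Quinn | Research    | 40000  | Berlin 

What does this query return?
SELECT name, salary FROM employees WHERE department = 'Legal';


Filtering: department = 'Legal'
Matching rows: 1

1 rows:
Bob, 50000


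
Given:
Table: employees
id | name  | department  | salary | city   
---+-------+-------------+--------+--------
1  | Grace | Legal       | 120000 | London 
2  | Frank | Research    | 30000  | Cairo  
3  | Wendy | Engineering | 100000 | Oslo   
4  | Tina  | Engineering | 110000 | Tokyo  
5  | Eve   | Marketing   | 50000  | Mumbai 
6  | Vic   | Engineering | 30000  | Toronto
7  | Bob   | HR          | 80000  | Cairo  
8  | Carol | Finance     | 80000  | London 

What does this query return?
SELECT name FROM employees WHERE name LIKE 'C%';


LIKE 'C%' matches names starting with 'C'
Matching: 1

1 rows:
Carol


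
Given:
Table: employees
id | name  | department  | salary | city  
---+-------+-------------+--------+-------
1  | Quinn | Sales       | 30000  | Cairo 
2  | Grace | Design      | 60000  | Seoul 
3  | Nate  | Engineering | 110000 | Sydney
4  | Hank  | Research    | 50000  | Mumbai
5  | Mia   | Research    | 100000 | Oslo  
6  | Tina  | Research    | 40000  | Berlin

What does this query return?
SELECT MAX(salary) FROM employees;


Salaries: 30000, 60000, 110000, 50000, 100000, 40000
MAX = 110000

110000


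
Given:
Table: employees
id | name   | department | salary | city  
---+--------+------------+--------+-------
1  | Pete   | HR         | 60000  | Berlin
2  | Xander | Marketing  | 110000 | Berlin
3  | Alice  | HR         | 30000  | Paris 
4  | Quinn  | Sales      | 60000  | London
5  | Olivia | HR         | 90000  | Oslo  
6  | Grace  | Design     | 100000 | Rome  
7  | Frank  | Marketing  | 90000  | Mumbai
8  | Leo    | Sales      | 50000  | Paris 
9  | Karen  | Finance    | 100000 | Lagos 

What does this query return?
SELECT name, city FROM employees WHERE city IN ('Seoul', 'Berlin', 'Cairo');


Filtering: city IN ('Seoul', 'Berlin', 'Cairo')
Matching: 2 rows

2 rows:
Pete, Berlin
Xander, Berlin


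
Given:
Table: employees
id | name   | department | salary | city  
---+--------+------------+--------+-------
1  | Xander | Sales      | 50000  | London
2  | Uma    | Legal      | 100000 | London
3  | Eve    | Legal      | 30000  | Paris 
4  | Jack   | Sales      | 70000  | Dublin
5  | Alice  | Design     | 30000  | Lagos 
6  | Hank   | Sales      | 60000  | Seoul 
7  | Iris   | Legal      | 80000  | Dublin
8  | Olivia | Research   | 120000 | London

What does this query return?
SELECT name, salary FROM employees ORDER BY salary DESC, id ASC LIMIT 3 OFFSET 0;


Sort by salary DESC (id ASC tiebreak), then skip 0 and take 3
Rows 1 through 3

3 rows:
Olivia, 120000
Uma, 100000
Iris, 80000


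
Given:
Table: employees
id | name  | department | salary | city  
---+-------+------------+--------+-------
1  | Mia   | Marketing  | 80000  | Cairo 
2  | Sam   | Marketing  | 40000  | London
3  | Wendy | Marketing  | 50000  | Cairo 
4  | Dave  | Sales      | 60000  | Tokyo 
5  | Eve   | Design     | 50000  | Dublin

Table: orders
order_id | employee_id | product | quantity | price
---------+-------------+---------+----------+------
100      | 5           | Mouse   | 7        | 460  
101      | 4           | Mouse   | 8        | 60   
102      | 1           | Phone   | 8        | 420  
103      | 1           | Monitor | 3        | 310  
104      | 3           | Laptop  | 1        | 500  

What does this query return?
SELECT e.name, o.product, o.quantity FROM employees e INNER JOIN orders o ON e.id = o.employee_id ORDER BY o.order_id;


Joining employees.id = orders.employee_id:
  employee Eve (id=5) -> order Mouse
  employee Dave (id=4) -> order Mouse
  employee Mia (id=1) -> order Phone
  employee Mia (id=1) -> order Monitor
  employee Wendy (id=3) -> order Laptop


5 rows:
Eve, Mouse, 7
Dave, Mouse, 8
Mia, Phone, 8
Mia, Monitor, 3
Wendy, Laptop, 1


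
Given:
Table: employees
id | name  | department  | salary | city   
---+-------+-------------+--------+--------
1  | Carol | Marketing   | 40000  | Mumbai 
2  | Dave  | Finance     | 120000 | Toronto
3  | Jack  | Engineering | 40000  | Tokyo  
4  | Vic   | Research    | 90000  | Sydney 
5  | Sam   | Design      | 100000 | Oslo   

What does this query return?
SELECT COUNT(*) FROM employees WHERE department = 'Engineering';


Counting rows where department = 'Engineering'
  Jack -> MATCH


1


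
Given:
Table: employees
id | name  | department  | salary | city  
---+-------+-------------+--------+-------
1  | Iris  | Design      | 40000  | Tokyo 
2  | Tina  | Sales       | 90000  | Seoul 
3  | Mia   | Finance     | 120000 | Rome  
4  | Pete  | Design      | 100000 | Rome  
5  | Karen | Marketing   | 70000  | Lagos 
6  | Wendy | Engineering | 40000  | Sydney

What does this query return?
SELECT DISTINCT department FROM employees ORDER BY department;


All 'department' values (row order): Design, Sales, Finance, Design, Marketing, Engineering
Removing duplicates leaves 5 unique value(s).

5 values:
Design
Engineering
Finance
Marketing
Sales


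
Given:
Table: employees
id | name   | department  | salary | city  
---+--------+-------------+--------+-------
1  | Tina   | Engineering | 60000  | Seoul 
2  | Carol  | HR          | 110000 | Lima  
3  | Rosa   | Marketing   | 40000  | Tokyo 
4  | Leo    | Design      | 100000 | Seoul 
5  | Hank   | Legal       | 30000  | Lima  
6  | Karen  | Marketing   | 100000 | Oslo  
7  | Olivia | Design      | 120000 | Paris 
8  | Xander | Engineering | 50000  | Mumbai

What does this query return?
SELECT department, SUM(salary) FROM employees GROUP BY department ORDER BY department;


Summing salary within each department:
  Design: 100000 + 120000 = 220000
  Engineering: 60000 + 50000 = 110000
  HR: 110000 = 110000
  Legal: 30000 = 30000
  Marketing: 40000 + 100000 = 140000


5 groups:
Design, 220000
Engineering, 110000
HR, 110000
Legal, 30000
Marketing, 140000


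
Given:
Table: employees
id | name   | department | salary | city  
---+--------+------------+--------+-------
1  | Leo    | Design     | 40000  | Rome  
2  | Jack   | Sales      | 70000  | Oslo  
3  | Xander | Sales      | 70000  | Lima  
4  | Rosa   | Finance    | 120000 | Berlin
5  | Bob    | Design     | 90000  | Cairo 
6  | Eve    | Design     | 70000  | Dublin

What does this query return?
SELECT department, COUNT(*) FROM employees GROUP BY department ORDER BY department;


Assigning each row to its department group:
  Leo -> Design
  Jack -> Sales
  Xander -> Sales
  Rosa -> Finance
  Bob -> Design
  Eve -> Design


3 groups:
Design, 3
Finance, 1
Sales, 2


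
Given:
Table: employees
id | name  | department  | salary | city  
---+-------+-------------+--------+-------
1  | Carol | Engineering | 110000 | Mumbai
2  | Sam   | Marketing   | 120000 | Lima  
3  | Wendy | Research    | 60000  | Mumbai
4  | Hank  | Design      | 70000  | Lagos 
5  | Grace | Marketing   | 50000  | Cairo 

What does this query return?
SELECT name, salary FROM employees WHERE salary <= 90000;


Filtering: salary <= 90000
Matching: 3 rows

3 rows:
Wendy, 60000
Hank, 70000
Grace, 50000


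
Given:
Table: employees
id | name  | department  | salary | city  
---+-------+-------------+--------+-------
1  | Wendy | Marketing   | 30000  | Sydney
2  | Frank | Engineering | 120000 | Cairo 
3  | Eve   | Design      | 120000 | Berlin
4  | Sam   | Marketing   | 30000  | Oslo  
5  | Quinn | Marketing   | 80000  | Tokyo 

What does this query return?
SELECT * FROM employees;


SELECT * returns all 5 rows with all columns

5 rows:
1, Wendy, Marketing, 30000, Sydney
2, Frank, Engineering, 120000, Cairo
3, Eve, Design, 120000, Berlin
4, Sam, Marketing, 30000, Oslo
5, Quinn, Marketing, 80000, Tokyo


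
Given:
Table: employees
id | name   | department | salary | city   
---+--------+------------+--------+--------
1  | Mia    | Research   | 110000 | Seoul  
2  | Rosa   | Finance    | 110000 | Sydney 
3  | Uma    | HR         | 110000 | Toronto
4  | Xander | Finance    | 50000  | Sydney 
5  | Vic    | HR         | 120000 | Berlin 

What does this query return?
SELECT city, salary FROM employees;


Projecting columns: city, salary

5 rows:
Seoul, 110000
Sydney, 110000
Toronto, 110000
Sydney, 50000
Berlin, 120000


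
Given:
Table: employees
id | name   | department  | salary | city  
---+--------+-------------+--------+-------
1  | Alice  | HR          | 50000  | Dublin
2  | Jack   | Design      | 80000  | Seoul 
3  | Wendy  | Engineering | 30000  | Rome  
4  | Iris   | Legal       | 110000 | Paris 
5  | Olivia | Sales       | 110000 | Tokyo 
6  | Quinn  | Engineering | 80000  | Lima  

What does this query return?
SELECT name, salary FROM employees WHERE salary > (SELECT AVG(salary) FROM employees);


Subquery: AVG(salary) = 76666.67
Filtering: salary > 76666.67
  Jack (80000) -> MATCH
  Iris (110000) -> MATCH
  Olivia (110000) -> MATCH
  Quinn (80000) -> MATCH


4 rows:
Jack, 80000
Iris, 110000
Olivia, 110000
Quinn, 80000


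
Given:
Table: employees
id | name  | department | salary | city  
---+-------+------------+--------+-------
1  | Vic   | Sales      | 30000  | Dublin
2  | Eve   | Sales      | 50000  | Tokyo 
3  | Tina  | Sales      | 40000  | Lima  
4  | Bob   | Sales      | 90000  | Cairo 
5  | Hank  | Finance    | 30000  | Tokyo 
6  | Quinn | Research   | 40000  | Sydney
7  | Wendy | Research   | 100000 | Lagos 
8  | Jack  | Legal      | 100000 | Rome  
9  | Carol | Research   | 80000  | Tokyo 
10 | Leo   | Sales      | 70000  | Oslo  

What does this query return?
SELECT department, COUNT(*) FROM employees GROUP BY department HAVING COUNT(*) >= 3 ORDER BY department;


Groups with count >= 3:
  Research: 3 -> PASS
  Sales: 5 -> PASS
  Finance: 1 -> filtered out
  Legal: 1 -> filtered out


2 groups:
Research, 3
Sales, 5


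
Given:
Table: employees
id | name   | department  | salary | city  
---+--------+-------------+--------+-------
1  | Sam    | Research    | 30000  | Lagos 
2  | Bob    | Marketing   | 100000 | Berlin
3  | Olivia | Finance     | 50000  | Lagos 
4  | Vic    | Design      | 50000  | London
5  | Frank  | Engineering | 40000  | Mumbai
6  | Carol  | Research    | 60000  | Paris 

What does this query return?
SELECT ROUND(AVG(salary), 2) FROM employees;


SUM(salary) = 330000
COUNT = 6
ROUND(AVG, 2) = ROUND(330000 / 6, 2) = 55000.0

55000.0
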